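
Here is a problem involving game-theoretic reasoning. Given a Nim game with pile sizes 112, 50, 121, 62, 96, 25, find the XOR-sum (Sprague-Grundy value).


We need the XOR (exclusive or) of all pile sizes.
After XOR-ing pile 1 (size 112): 0 XOR 112 = 112
After XOR-ing pile 2 (size 50): 112 XOR 50 = 66
After XOR-ing pile 3 (size 121): 66 XOR 121 = 59
After XOR-ing pile 4 (size 62): 59 XOR 62 = 5
After XOR-ing pile 5 (size 96): 5 XOR 96 = 101
After XOR-ing pile 6 (size 25): 101 XOR 25 = 124
The Nim-value of this position is 124.

124


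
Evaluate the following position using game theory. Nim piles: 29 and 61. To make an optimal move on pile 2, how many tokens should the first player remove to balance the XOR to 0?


Piles: 29 and 61
Current XOR: 29 XOR 61 = 32 (non-zero, so this is an N-position).
To make the XOR zero, we need to find a move that balances the piles.
For pile 2 (size 61): target = 61 XOR 32 = 29
We reduce pile 2 from 61 to 29.
Tokens removed: 61 - 29 = 32
Verification: 29 XOR 29 = 0

32


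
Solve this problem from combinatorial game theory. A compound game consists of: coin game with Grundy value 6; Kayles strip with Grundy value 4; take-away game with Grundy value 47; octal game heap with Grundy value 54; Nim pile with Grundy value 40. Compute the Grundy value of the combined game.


By the Sprague-Grundy theorem, the Grundy value of a sum of games is the XOR of individual Grundy values.
coin game: Grundy value = 6. Running XOR: 0 XOR 6 = 6
Kayles strip: Grundy value = 4. Running XOR: 6 XOR 4 = 2
take-away game: Grundy value = 47. Running XOR: 2 XOR 47 = 45
octal game heap: Grundy value = 54. Running XOR: 45 XOR 54 = 27
Nim pile: Grundy value = 40. Running XOR: 27 XOR 40 = 51
The combined Grundy value is 51.

51


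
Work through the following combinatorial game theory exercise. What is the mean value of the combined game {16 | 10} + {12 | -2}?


G1 = {16 | 10}, G2 = {12 | -2}
Each is a switch {a | b} with numbers a > b; its mean value is (a + b)/2, and mean value is additive over game sums: m(G1 + G2) = m(G1) + m(G2).
Mean of G1 = (16 + (10))/2 = 26/2 = 13
Mean of G2 = (12 + (-2))/2 = 10/2 = 5
Mean of G1 + G2 = 13 + 5 = 18

18


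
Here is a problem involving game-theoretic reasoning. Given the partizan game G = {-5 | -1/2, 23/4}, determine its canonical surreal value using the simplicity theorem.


Left options: {-5}, max = -5
Right options: {-1/2, 23/4}, min = -1/2
All options are numbers and max(Left) < min(Right), so by the simplicity theorem the value is the simplest (earliest-born) number strictly between -5 and -1/2.
Integers -4 through -1 all lie strictly between -5 and -1/2.
Among integers, the simplest (lowest birthday = smallest |n|; 0 is born on day 0, +-n on day n) is -1.
No non-integer in the interval can be simpler: if x is a non-integer in the interval, then floor(x) or ceil(x) also lies in the interval (the interval contains an integer), and both are proper prefixes of x's sign expansion, i.e. born earlier. So the game value is -1.
Game value = -1

-1


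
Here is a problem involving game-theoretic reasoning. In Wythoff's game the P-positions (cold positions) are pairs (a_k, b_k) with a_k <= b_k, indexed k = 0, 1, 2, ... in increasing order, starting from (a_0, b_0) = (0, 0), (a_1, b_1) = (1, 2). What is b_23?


By Wythoff's theorem, a_k = floor(k * phi) and b_k = floor(k * phi^2) = a_k + k, where phi = (1 + sqrt(5))/2 is the golden ratio.
phi = (1 + sqrt(5))/2 = 1.618034
phi^2 = phi + 1 = 2.618034
k = 23
k * phi^2 = 23 * 2.618034 = 60.214782
b_23 = floor(k * phi^2) = 60 (check: a_23 + k = 37 + 23 = 60)

60


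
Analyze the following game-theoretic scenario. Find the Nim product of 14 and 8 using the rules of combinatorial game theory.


Nim multiplication is bilinear over XOR: (u XOR v) * w = (u*w) XOR (v*w).
So we split each operand into its bit components and XOR the pairwise Nim products.
14 = 2 + 4 + 8 (as XOR of powers of 2).
8 = 8 (as XOR of powers of 2).
Using the standard Nim-product table on single bits:
  2*2 = 3,   2*4 = 8,   2*8 = 12,
  4*4 = 6,   4*8 = 11,  8*8 = 13,
and  1*x = x (identity), k*l = l*k (commutative).
Pairwise Nim products:
  2 * 8 = 12
  4 * 8 = 11
  8 * 8 = 13
XOR them: 12 XOR 11 XOR 13 = 10.
Result: 14 * 8 = 10 (in Nim).

10


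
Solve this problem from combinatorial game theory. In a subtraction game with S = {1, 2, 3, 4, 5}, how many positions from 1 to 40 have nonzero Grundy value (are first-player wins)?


Subtraction set S = {1, 2, 3, 4, 5}, so G(n) = n mod 6.
G(n) = 0 when n is a multiple of 6.
Multiples of 6 in [1, 40]: 6
N-positions (nonzero Grundy) = 40 - 6 = 34

34


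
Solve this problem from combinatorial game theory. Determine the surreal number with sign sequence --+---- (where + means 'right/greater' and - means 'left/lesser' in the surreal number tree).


Sign expansion: --+----
Rule: track bounds (lo, hi), initially (-inf, +inf). On '+', the current value becomes lo and we move to the simplest number in (value, hi): value + 1 if hi = +inf, otherwise the midpoint (value + hi)/2. On '-', the current value becomes hi and we move to value - 1 if lo = -inf, otherwise the midpoint (lo + value)/2.
Start at 0.
Step 1: sign = -, move left. Bounds: (-inf, 0). Value = -1
Step 2: sign = -, move left. Bounds: (-inf, -1). Value = -2
Step 3: sign = +, move right. Bounds: (-2, -1). Value = -3/2
Step 4: sign = -, move left. Bounds: (-2, -3/2). Value = -7/4
Step 5: sign = -, move left. Bounds: (-2, -7/4). Value = -15/8
Step 6: sign = -, move left. Bounds: (-2, -15/8). Value = -31/16
Step 7: sign = -, move left. Bounds: (-2, -31/16). Value = -63/32
The surreal number with sign expansion --+---- is -63/32.

-63/32


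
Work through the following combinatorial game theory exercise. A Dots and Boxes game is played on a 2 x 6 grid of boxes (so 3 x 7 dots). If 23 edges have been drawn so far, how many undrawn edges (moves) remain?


Grid: 2 x 6 boxes, i.e. 3 rows and 7 columns of dots.
Horizontal edges: (rows + 1) * cols = 3 * 6 = 18
Vertical edges: rows * (cols + 1) = 2 * 7 = 14
Total edges: 18 + 14 = 32
Edges drawn: 23
Remaining: 32 - 23 = 9

9


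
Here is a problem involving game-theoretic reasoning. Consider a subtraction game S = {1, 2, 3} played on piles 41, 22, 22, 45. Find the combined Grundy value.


Subtraction set: {1, 2, 3}
For this subtraction set, G(n) = n mod 4 (period = max + 1 = 4).
Pile 1 (size 41): G(41) = 41 mod 4 = 1
Pile 2 (size 22): G(22) = 22 mod 4 = 2
Pile 3 (size 22): G(22) = 22 mod 4 = 2
Pile 4 (size 45): G(45) = 45 mod 4 = 1
Total Grundy value = XOR of all: 1 XOR 2 XOR 2 XOR 1 = 0

0


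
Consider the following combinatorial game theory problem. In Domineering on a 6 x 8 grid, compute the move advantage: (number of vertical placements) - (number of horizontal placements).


Board is 6 x 8 (rows x cols).
Left (vertical) placements: (rows-1) * cols = 5 * 8 = 40
Right (horizontal) placements: rows * (cols-1) = 6 * 7 = 42
Advantage = Left - Right = 40 - 42 = -2

-2


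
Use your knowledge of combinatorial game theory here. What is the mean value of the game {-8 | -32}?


Game = {-8 | -32}, a switch {a | b} with numbers a > b.
Its thermograph has left wall a - t and right wall b + t, which meet at t = (a - b)/2, where both equal (a + b)/2. So the mast (mean value) is at (a + b)/2.
Mean = (-8 + (-32))/2 = -40/2 = -20

-20


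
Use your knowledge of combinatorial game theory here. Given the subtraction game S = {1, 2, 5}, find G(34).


The subtraction set is S = {1, 2, 5}.
G(k) = mex{ G(k - s) : s in S, s <= k }. We compute iteratively: G(0) = 0.
G(1) = mex({0}) = 1
G(2) = mex({0, 1}) = 2
G(3) = mex({1, 2}) = 0
G(4) = mex({0, 2}) = 1
G(5) = mex({0, 1}) = 2
G(6) = mex({1, 2}) = 0
G(7) = mex({0, 2}) = 1
Observe that G(3)..G(7) = 0, 1, 2, 0, 1 repeats G(0)..G(4) = 0, 1, 2, 0, 1.
For k >= max(S) = 5, G(k) is determined by the previous 5 values G(k-5)..G(k-1); a window of 5 consecutive values has recurred shifted by 3, so by induction G(k + 3) = G(k) for all k >= 0: the sequence is periodic from the start with period 3.
One period: G(0..2) = 0, 1, 2.
34 mod 3 = 1, so G(34) = G(1) = 1.

1


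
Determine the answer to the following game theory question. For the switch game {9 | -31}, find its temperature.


The game is {9 | -31}, a switch {a | b} with numbers a > b.
Cooling {a | b} by t gives {a - t | b + t}, which stops being hot when a - t = b + t, i.e. at t = (a - b)/2. So the temperature of a switch is (a - b)/2.
Temperature = (Left option - Right option) / 2
= (9 - (-31)) / 2
= 40 / 2
= 20

20


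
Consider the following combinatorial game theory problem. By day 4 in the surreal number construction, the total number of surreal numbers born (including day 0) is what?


Day 0: {|} = 0 is born. Count = 1.
Day n: the number of surreal numbers born by day n is 2^(n+1) - 1.
By day 0: 2^1 - 1 = 1
By day 1: 2^2 - 1 = 3
By day 2: 2^3 - 1 = 7
By day 3: 2^4 - 1 = 15
By day 4: 2^5 - 1 = 31
By day 4: 31 surreal numbers.

31


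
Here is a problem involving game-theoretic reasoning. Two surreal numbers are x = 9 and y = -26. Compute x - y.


x = 9, y = -26
x - y = 9 - -26 = 35

35


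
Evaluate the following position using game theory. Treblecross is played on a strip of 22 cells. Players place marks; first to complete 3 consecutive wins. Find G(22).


Treblecross: place X on empty cells; 3-in-a-row wins.
Playing within two cells of an existing X lets the opponent win at once, so sensible play treats the cells i-2..i+2 around each X as dead. The player left with no safe cell loses, so this is a normal-play take-away game on strips of safe cells.
Placing X at cell i (0-indexed) of a strip of k safe cells leaves independent strips of sizes max(0, i-2) and max(0, k-i-3). Hence G(k) = mex{ G(max(0,i-2)) XOR G(max(0,k-i-3)) : 0 <= i < k }, with G(0) = 0.
G(1): splits (0,0):0^0=0 -> mex({0}) = 1
G(2): splits (0,0):0^0=0 -> mex({0}) = 1
G(3): splits (0,0):0^0=0 -> mex({0}) = 1
G(4): splits (0,1):0^1=1 (0,0):0^0=0 -> mex({0, 1}) = 2
G(5): splits (0,2):0^1=1 (0,1):0^1=1 (0,0):0^0=0 -> mex({0, 1}) = 2
G(6) = mex({1}) = 0
G(7) = mex({0, 1, 2}) = 3
G(8) = mex({0, 1, 2}) = 3
G(9) = mex({0, 2}) = 1
G(10) = mex({0, 2, 3}) = 1
G(11) = mex({0, 3}) = 1
G(12) = mex({1, 3}) = 0
G(13) = mex({0, 1, 2, 3}) = 4
G(14) = mex({0, 1, 2}) = 3
G(15) = mex({0, 1, 2}) = 3
G(16) = mex({0, 1, 2, 4}) = 3
G(17) = mex({0, 1, 3, 4}) = 2
G(18) = mex({0, 1, 3, 4}) = 2
G(19) = mex({0, 1, 3, 5}) = 2
G(20) = mex({0, 1, 2, 3, 5}) = 4
G(21) = mex({0, 1, 2, 3, 5}) = 4
G(22) = mex({1, 2, 6}) = 0
Therefore G(22) = 0.

0


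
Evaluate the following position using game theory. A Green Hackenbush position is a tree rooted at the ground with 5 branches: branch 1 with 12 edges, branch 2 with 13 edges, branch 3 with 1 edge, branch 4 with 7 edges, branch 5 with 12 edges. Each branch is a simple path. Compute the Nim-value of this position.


The tree has 5 branches from the ground vertex.
In Green Hackenbush, the Nim-value of a simple path of length k is k.
Branch 1: length 12, Nim-value = 12
Branch 2: length 13, Nim-value = 13
Branch 3: length 1, Nim-value = 1
Branch 4: length 7, Nim-value = 7
Branch 5: length 12, Nim-value = 12
Total Nim-value = XOR of all branch values:
0 XOR 12 = 12
12 XOR 13 = 1
1 XOR 1 = 0
0 XOR 7 = 7
7 XOR 12 = 11
Nim-value of the tree = 11

11


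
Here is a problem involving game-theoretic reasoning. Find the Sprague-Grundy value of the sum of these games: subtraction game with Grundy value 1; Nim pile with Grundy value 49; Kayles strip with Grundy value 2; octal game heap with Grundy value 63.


By the Sprague-Grundy theorem, the Grundy value of a sum of games is the XOR of individual Grundy values.
subtraction game: Grundy value = 1. Running XOR: 0 XOR 1 = 1
Nim pile: Grundy value = 49. Running XOR: 1 XOR 49 = 48
Kayles strip: Grundy value = 2. Running XOR: 48 XOR 2 = 50
octal game heap: Grundy value = 63. Running XOR: 50 XOR 63 = 13
The combined Grundy value is 13.

13


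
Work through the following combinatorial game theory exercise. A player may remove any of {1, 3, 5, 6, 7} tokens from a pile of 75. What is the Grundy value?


The subtraction set is S = {1, 3, 5, 6, 7}.
G(k) = mex{ G(k - s) : s in S, s <= k }. We compute iteratively: G(0) = 0.
G(1) = mex({0}) = 1
G(2) = mex({1}) = 0
G(3) = mex({0}) = 1
G(4) = mex({1}) = 0
G(5) = mex({0}) = 1
G(6) = mex({0, 1}) = 2
G(7) = mex({0, 1, 2}) = 3
G(8) = mex({0, 1, 3}) = 2
G(9) = mex({0, 1, 2}) = 3
G(10) = mex({0, 1, 3}) = 2
G(11) = mex({0, 1, 2}) = 3
G(12) = mex({1, 2, 3}) = 0
G(13) = mex({0, 2, 3}) = 1
G(14) = mex({1, 2, 3}) = 0
G(15) = mex({0, 2, 3}) = 1
G(16) = mex({1, 2, 3}) = 0
G(17) = mex({0, 2, 3}) = 1
G(18) = mex({0, 1, 3}) = 2
Observe that G(12)..G(18) = 0, 1, 0, 1, 0, 1, 2 repeats G(0)..G(6) = 0, 1, 0, 1, 0, 1, 2.
For k >= max(S) = 7, G(k) is determined by the previous 7 values G(k-7)..G(k-1); a window of 7 consecutive values has recurred shifted by 12, so by induction G(k + 12) = G(k) for all k >= 0: the sequence is periodic from the start with period 12.
One period: G(0..11) = 0, 1, 0, 1, 0, 1, 2, 3, 2, 3, 2, 3.
75 mod 12 = 3, so G(75) = G(3) = 1.

1


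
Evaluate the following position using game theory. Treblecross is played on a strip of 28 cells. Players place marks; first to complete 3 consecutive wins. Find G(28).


Treblecross: place X on empty cells; 3-in-a-row wins.
Playing within two cells of an existing X lets the opponent win at once, so sensible play treats the cells i-2..i+2 around each X as dead. The player left with no safe cell loses, so this is a normal-play take-away game on strips of safe cells.
Placing X at cell i (0-indexed) of a strip of k safe cells leaves independent strips of sizes max(0, i-2) and max(0, k-i-3). Hence G(k) = mex{ G(max(0,i-2)) XOR G(max(0,k-i-3)) : 0 <= i < k }, with G(0) = 0.
G(1): splits (0,0):0^0=0 -> mex({0}) = 1
G(2): splits (0,0):0^0=0 -> mex({0}) = 1
G(3): splits (0,0):0^0=0 -> mex({0}) = 1
G(4): splits (0,1):0^1=1 (0,0):0^0=0 -> mex({0, 1}) = 2
G(5): splits (0,2):0^1=1 (0,1):0^1=1 (0,0):0^0=0 -> mex({0, 1}) = 2
G(6) = mex({1}) = 0
G(7) = mex({0, 1, 2}) = 3
G(8) = mex({0, 1, 2}) = 3
G(9) = mex({0, 2}) = 1
G(10) = mex({0, 2, 3}) = 1
G(11) = mex({0, 3}) = 1
G(12) = mex({1, 3}) = 0
G(13) = mex({0, 1, 2, 3}) = 4
G(14) = mex({0, 1, 2}) = 3
G(15) = mex({0, 1, 2}) = 3
G(16) = mex({0, 1, 2, 4}) = 3
G(17) = mex({0, 1, 3, 4}) = 2
G(18) = mex({0, 1, 3, 4}) = 2
G(19) = mex({0, 1, 3, 5}) = 2
G(20) = mex({0, 1, 2, 3, 5}) = 4
G(21) = mex({0, 1, 2, 3, 5}) = 4
G(22) = mex({1, 2, 6}) = 0
G(23) = mex({0, 1, 2, 3, 4, 6}) = 5
G(24) = mex({0, 1, 2, 3, 4}) = 5
G(25) = mex({0, 1, 3, 4, 7}) = 2
G(26) = mex({0, 1, 3, 4, 5, 7}) = 2
G(27) = mex({0, 1, 3, 5}) = 2
G(28) = mex({0, 1, 2, 5}) = 3
Therefore G(28) = 3.

3


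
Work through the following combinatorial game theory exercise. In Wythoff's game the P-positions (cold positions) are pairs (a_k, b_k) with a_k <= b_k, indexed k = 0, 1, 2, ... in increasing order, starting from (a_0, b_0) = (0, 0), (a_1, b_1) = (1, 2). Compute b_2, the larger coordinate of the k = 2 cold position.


By Wythoff's theorem, a_k = floor(k * phi) and b_k = floor(k * phi^2) = a_k + k, where phi = (1 + sqrt(5))/2 is the golden ratio.
phi = (1 + sqrt(5))/2 = 1.618034
phi^2 = phi + 1 = 2.618034
k = 2
k * phi^2 = 2 * 2.618034 = 5.236068
b_2 = floor(k * phi^2) = 5 (check: a_2 + k = 3 + 2 = 5)

5


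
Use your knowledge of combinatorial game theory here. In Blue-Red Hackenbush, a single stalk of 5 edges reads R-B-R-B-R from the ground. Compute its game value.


Edges (from ground): R-B-R-B-R
By Berlekamp's sign-expansion rule, a Blue-Red Hackenbush stalk has the value of the surreal number whose sign sequence is the edge sequence with B -> + and R -> -.
Sign sequence: -+-+-
Trace the sign expansion in the surreal number tree, starting from 0:
Edge 1: R (sign -) -> bounds (-inf, 0), value = -1
Edge 2: B (sign +) -> bounds (-1, 0), value = -1/2
Edge 3: R (sign -) -> bounds (-1, -1/2), value = -3/4
Edge 4: B (sign +) -> bounds (-3/4, -1/2), value = -5/8
Edge 5: R (sign -) -> bounds (-3/4, -5/8), value = -11/16
Game value = -11/16

-11/16


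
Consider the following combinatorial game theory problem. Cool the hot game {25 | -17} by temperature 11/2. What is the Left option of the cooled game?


Original game: {25 | -17} (a switch {a | b} with a > b).
Cooling by t (for t below the temperature (a - b)/2 = 21) taxes each move by t: {a | b} cooled by t is {a - t | b + t}.
Cooling amount: t = 11/2
Cooled Left option: 25 - 11/2 = 39/2
Cooled Right option: -17 + 11/2 = -23/2
Cooled game: {39/2 | -23/2}
Left option = 39/2

39/2


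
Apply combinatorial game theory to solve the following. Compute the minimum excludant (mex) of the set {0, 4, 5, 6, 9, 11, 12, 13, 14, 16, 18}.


Set = {0, 4, 5, 6, 9, 11, 12, 13, 14, 16, 18}
0 is in the set.
1 is NOT in the set. This is the mex.
mex = 1

1


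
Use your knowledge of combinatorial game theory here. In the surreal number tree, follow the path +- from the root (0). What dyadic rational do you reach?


Sign expansion: +-
Rule: track bounds (lo, hi), initially (-inf, +inf). On '+', the current value becomes lo and we move to the simplest number in (value, hi): value + 1 if hi = +inf, otherwise the midpoint (value + hi)/2. On '-', the current value becomes hi and we move to value - 1 if lo = -inf, otherwise the midpoint (lo + value)/2.
Start at 0.
Step 1: sign = +, move right. Bounds: (0, +inf). Value = 1
Step 2: sign = -, move left. Bounds: (0, 1). Value = 1/2
The surreal number with sign expansion +- is 1/2.

1/2


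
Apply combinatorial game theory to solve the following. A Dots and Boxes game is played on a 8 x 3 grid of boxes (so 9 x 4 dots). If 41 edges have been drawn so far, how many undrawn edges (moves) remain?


Grid: 8 x 3 boxes, i.e. 9 rows and 4 columns of dots.
Horizontal edges: (rows + 1) * cols = 9 * 3 = 27
Vertical edges: rows * (cols + 1) = 8 * 4 = 32
Total edges: 27 + 32 = 59
Edges drawn: 41
Remaining: 59 - 41 = 18

18


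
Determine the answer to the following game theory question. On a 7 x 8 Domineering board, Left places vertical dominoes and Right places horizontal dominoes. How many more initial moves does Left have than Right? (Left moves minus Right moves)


Board is 7 x 8 (rows x cols).
Left (vertical) placements: (rows-1) * cols = 6 * 8 = 48
Right (horizontal) placements: rows * (cols-1) = 7 * 7 = 49
Advantage = Left - Right = 48 - 49 = -1

-1


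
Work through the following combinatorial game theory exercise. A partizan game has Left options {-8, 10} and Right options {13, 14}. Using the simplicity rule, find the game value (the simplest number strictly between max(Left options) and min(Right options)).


Left options: {-8, 10}, max = 10
Right options: {13, 14}, min = 13
All options are numbers and max(Left) < min(Right), so by the simplicity theorem the value is the simplest (earliest-born) number strictly between 10 and 13.
Integers 11 through 12 all lie strictly between 10 and 13.
Among integers, the simplest (lowest birthday = smallest |n|; 0 is born on day 0, +-n on day n) is 11.
No non-integer in the interval can be simpler: if x is a non-integer in the interval, then floor(x) or ceil(x) also lies in the interval (the interval contains an integer), and both are proper prefixes of x's sign expansion, i.e. born earlier. So the game value is 11.
Game value = 11

11


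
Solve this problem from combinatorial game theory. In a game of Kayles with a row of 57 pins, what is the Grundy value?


Kayles: a move removes 1 or 2 adjacent pins from a contiguous row.
Removing pins from a row of k leaves two independent rows (a, b) with a + b = k - 1 (one pin) or a + b = k - 2 (two pins); an end removal gives a = 0.
By Sprague-Grundy, G(k) = mex{ G(a) XOR G(b) } over all these splits. G(0) = 0.
G(1): splits (0,0):0^0=0 -> mex({0}) = 1
G(2): splits (0,1):0^1=1 (0,0):0^0=0 -> mex({0, 1}) = 2
G(3): splits (0,2):0^2=2 (1,1):1^1=0 (0,1):0^1=1 -> mex({0, 1, 2}) = 3
G(4): splits (0,3):0^3=3 (1,2):1^2=3 (0,2):0^2=2 (1,1):1^1=0 -> mex({0, 2, 3}) = 1
G(5): splits (0,4):0^1=1 (1,3):1^3=2 (2,2):2^2=0 (0,3):0^3=3 (1,2):1^2=3 -> mex({0, 1, 2, 3}) = 4
G(6) = mex({0, 1, 2, 4}) = 3
G(7) = mex({0, 1, 3, 4, 5}) = 2
G(8) = mex({0, 2, 3, 5, 6}) = 1
G(9) = mex({0, 1, 2, 3, 6, 7}) = 4
G(10) = mex({0, 1, 3, 4, 5, 7}) = 2
G(11) = mex({0, 1, 2, 3, 4, 5}) = 6
G(12) = mex({0, 1, 2, 3, 5, 6, 7}) = 4
G(13) = mex({0, 2, 3, 4, 6, 7}) = 1
G(14) = mex({0, 1, 4, 5, 6, 7}) = 2
G(15) = mex({0, 1, 2, 3, 4, 5, 6}) = 7
G(16) = mex({0, 2, 3, 5, 6, 7}) = 1
G(17) = mex({0, 1, 2, 3, 5, 6, 7}) = 4
G(18) = mex({0, 1, 2, 4, 5, 6}) = 3
G(19) = mex({0, 1, 3, 4, 5, 7}) = 2
G(20) = mex({0, 2, 3, 4, 5, 6, 7}) = 1
G(21) = mex({0, 1, 2, 3, 5, 6, 7}) = 4
G(22) = mex({0, 1, 2, 3, 4, 5, 7}) = 6
G(23) = mex({0, 1, 2, 3, 4, 5, 6}) = 7
G(24) = mex({0, 1, 2, 3, 5, 6, 7}) = 4
G(25) = mex({0, 2, 3, 4, 6, 7}) = 1
G(26) = mex({0, 1, 3, 4, 5, 6, 7}) = 2
G(27) = mex({0, 1, 2, 3, 4, 5, 6, 7}) = 8
G(28) = mex({0, 1, 2, 3, 4, 6, 7, 8}) = 5
G(29) = mex({0, 1, 2, 3, 5, 6, 7, 8, 9}) = 4
G(30) = mex({0, 1, 2, 3, 4, 5, 6, 9, 10}) = 7
G(31) = mex({0, 1, 3, 4, 5, 7, 10, 11}) = 2
G(32) = mex({0, 2, 3, 4, 5, 6, 7, 9, 11}) = 1
G(33) = mex({0, 1, 2, 3, 4, 5, 6, 7, 9, 12}) = 8
G(34) = mex({0, 1, 2, 3, 4, 5, 7, 8, 11, 12}) = 6
G(35) = mex({0, 1, 2, 3, 4, 5, 6, 8, 9, 10, 11}) = 7
G(36) = mex({0, 1, 2, 3, 5, 6, 7, 9, 10}) = 4
G(37) = mex({0, 2, 3, 4, 6, 7, 9, 10, 11, 12}) = 1
G(38) = mex({0, 1, 3, 4, 5, 6, 7, 9, 10, 11, 12}) = 2
G(39) = mex({0, 1, 2, 4, 5, 6, 7, 9, 10, 12, 14}) = 3
G(40) = mex({0, 2, 3, 4, 6, 7, 11, 12, 14}) = 1
G(41) = mex({0, 1, 2, 3, 5, 6, 7, 9, 10, 11, 12}) = 4
G(42) = mex({0, 1, 2, 3, 4, 5, 6, 9, 10}) = 7
G(43) = mex({0, 1, 3, 4, 5, 7, 9, 10, 12, 15}) = 2
G(44) = mex({0, 2, 3, 4, 5, 6, 7, 9, 10, 12, 15}) = 1
G(45) = mex({0, 1, 2, 3, 4, 5, 6, 7, 9, 10, 12, 14}) = 8
G(46) = mex({0, 1, 3, 4, 5, 7, 8, 11, 12, 14}) = 2
G(47) = mex({0, 1, 2, 3, 4, 5, 6, 8, 9, 10, 11, 12}) = 7
G(48) = mex({0, 1, 2, 3, 5, 6, 7, 9, 10}) = 4
G(49) = mex({0, 2, 3, 4, 6, 7, 9, 10, 11, 12, 15}) = 1
G(50) = mex({0, 1, 4, 5, 6, 7, 9, 11, 12, 14, 15}) = 2
G(51) = mex({0, 1, 2, 3, 4, 5, 6, 7, 9, 12, 14, 15}) = 8
G(52) = mex({0, 2, 3, 4, 5, 6, 7, 8, 11, 12, 15}) = 1
G(53) = mex({0, 1, 2, 3, 5, 6, 7, 8, 9, 10, 11, 12}) = 4
G(54) = mex({0, 1, 2, 3, 4, 5, 6, 9, 10}) = 7
G(55) = mex({0, 1, 3, 4, 5, 7, 9, 10, 11, 12}) = 2
G(56) = mex({0, 2, 3, 4, 5, 6, 7, 9, 10, 11, 12, 13, 14}) = 1
G(57) = mex({0, 1, 2, 3, 5, 6, 7, 9, 10, 12, 13, 14, 15}) = 4
Therefore G(57) = 4.

4


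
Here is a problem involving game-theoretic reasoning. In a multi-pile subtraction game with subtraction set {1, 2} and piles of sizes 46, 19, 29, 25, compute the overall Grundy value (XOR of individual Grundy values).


Subtraction set: {1, 2}
For this subtraction set, G(n) = n mod 3 (period = max + 1 = 3).
Pile 1 (size 46): G(46) = 46 mod 3 = 1
Pile 2 (size 19): G(19) = 19 mod 3 = 1
Pile 3 (size 29): G(29) = 29 mod 3 = 2
Pile 4 (size 25): G(25) = 25 mod 3 = 1
Total Grundy value = XOR of all: 1 XOR 1 XOR 2 XOR 1 = 3

3


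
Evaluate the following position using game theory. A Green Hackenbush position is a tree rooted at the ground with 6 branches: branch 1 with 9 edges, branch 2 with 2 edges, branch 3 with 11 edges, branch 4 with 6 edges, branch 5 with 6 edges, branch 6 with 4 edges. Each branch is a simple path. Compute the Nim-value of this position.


The tree has 6 branches from the ground vertex.
In Green Hackenbush, the Nim-value of a simple path of length k is k.
Branch 1: length 9, Nim-value = 9
Branch 2: length 2, Nim-value = 2
Branch 3: length 11, Nim-value = 11
Branch 4: length 6, Nim-value = 6
Branch 5: length 6, Nim-value = 6
Branch 6: length 4, Nim-value = 4
Total Nim-value = XOR of all branch values:
0 XOR 9 = 9
9 XOR 2 = 11
11 XOR 11 = 0
0 XOR 6 = 6
6 XOR 6 = 0
0 XOR 4 = 4
Nim-value of the tree = 4

4


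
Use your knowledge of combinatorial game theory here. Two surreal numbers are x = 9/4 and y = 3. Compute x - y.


x = 9/4, y = 3
Converting to common denominator: 4
x = 9/4, y = 12/4
x - y = 9/4 - 3 = -3/4

-3/4


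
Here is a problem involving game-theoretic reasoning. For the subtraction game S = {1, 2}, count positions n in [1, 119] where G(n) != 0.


Subtraction set S = {1, 2}, so G(n) = n mod 3.
G(n) = 0 when n is a multiple of 3.
Multiples of 3 in [1, 119]: 39
N-positions (nonzero Grundy) = 119 - 39 = 80

80


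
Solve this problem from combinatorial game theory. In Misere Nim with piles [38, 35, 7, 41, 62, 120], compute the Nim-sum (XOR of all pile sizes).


We need the XOR (exclusive or) of all pile sizes.
After XOR-ing pile 1 (size 38): 0 XOR 38 = 38
After XOR-ing pile 2 (size 35): 38 XOR 35 = 5
After XOR-ing pile 3 (size 7): 5 XOR 7 = 2
After XOR-ing pile 4 (size 41): 2 XOR 41 = 43
After XOR-ing pile 5 (size 62): 43 XOR 62 = 21
After XOR-ing pile 6 (size 120): 21 XOR 120 = 109
The Nim-value of this position is 109.

109


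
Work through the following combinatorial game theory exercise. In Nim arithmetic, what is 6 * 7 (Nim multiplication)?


Nim multiplication is bilinear over XOR: (u XOR v) * w = (u*w) XOR (v*w).
So we split each operand into its bit components and XOR the pairwise Nim products.
6 = 2 + 4 (as XOR of powers of 2).
7 = 1 + 2 + 4 (as XOR of powers of 2).
Using the standard Nim-product table on single bits:
  2*2 = 3,   2*4 = 8,   2*8 = 12,
  4*4 = 6,   4*8 = 11,  8*8 = 13,
and  1*x = x (identity), k*l = l*k (commutative).
Pairwise Nim products:
  2 * 1 = 2
  2 * 2 = 3
  2 * 4 = 8
  4 * 1 = 4
  4 * 2 = 8
  4 * 4 = 6
XOR them: 2 XOR 3 XOR 8 XOR 4 XOR 8 XOR 6 = 3.
Result: 6 * 7 = 3 (in Nim).

3


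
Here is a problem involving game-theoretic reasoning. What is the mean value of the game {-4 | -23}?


Game = {-4 | -23}, a switch {a | b} with numbers a > b.
Its thermograph has left wall a - t and right wall b + t, which meet at t = (a - b)/2, where both equal (a + b)/2. So the mast (mean value) is at (a + b)/2.
Mean = (-4 + (-23))/2 = -27/2 = -27/2

-27/2


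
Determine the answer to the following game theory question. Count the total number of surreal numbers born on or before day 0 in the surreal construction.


Day 0: {|} = 0 is born. Count = 1.
Day n: the number of surreal numbers born by day n is 2^(n+1) - 1.
By day 0: 2^1 - 1 = 1
By day 0: 1 surreal numbers.

1


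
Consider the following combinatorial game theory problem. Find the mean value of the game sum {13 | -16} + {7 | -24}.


G1 = {13 | -16}, G2 = {7 | -24}
Each is a switch {a | b} with numbers a > b; its mean value is (a + b)/2, and mean value is additive over game sums: m(G1 + G2) = m(G1) + m(G2).
Mean of G1 = (13 + (-16))/2 = -3/2 = -3/2
Mean of G2 = (7 + (-24))/2 = -17/2 = -17/2
Mean of G1 + G2 = -3/2 + -17/2 = -10

-10


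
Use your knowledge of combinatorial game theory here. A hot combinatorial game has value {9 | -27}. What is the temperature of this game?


The game is {9 | -27}, a switch {a | b} with numbers a > b.
Cooling {a | b} by t gives {a - t | b + t}, which stops being hot when a - t = b + t, i.e. at t = (a - b)/2. So the temperature of a switch is (a - b)/2.
Temperature = (Left option - Right option) / 2
= (9 - (-27)) / 2
= 36 / 2
= 18

18


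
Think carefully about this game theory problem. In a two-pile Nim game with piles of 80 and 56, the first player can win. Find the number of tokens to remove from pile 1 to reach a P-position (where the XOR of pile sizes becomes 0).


Piles: 80 and 56
Current XOR: 80 XOR 56 = 104 (non-zero, so this is an N-position).
To make the XOR zero, we need to find a move that balances the piles.
For pile 1 (size 80): target = 80 XOR 104 = 56
We reduce pile 1 from 80 to 56.
Tokens removed: 80 - 56 = 24
Verification: 56 XOR 56 = 0

24


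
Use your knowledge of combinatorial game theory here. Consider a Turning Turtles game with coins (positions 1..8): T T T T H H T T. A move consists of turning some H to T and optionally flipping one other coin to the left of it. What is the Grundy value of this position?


Coins: T T T T H H T T
Key fact: a single head at position k behaves exactly like a Nim heap of size k (turning it to T and optionally flipping a coin at j < k corresponds to moving the heap from k to j, or to 0), and heads combine as a disjunctive sum (two heads at the same place would cancel, matching j XOR j = 0). So the Nim-value is the XOR of the 1-indexed positions of the heads.
Face-up positions (1-indexed): [5, 6]
XOR 0 with 5: 0 XOR 5 = 5
XOR 5 with 6: 5 XOR 6 = 3
Nim-value = 3

3


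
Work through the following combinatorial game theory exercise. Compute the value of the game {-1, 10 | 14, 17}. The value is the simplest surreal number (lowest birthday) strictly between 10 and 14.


Left options: {-1, 10}, max = 10
Right options: {14, 17}, min = 14
All options are numbers and max(Left) < min(Right), so by the simplicity theorem the value is the simplest (earliest-born) number strictly between 10 and 14.
Integers 11 through 13 all lie strictly between 10 and 14.
Among integers, the simplest (lowest birthday = smallest |n|; 0 is born on day 0, +-n on day n) is 11.
No non-integer in the interval can be simpler: if x is a non-integer in the interval, then floor(x) or ceil(x) also lies in the interval (the interval contains an integer), and both are proper prefixes of x's sign expansion, i.e. born earlier. So the game value is 11.
Game value = 11

11


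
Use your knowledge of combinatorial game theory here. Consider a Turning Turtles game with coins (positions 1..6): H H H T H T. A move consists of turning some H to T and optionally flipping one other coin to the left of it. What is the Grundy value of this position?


Coins: H H H T H T
Key fact: a single head at position k behaves exactly like a Nim heap of size k (turning it to T and optionally flipping a coin at j < k corresponds to moving the heap from k to j, or to 0), and heads combine as a disjunctive sum (two heads at the same place would cancel, matching j XOR j = 0). So the Nim-value is the XOR of the 1-indexed positions of the heads.
Face-up positions (1-indexed): [1, 2, 3, 5]
XOR 0 with 1: 0 XOR 1 = 1
XOR 1 with 2: 1 XOR 2 = 3
XOR 3 with 3: 3 XOR 3 = 0
XOR 0 with 5: 0 XOR 5 = 5
Nim-value = 5

5


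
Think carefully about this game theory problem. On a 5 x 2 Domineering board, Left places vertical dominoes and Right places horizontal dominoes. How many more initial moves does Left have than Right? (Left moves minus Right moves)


Board is 5 x 2 (rows x cols).
Left (vertical) placements: (rows-1) * cols = 4 * 2 = 8
Right (horizontal) placements: rows * (cols-1) = 5 * 1 = 5
Advantage = Left - Right = 8 - 5 = 3

3


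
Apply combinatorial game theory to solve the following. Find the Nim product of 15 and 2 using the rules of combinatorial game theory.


Nim multiplication is bilinear over XOR: (u XOR v) * w = (u*w) XOR (v*w).
So we split each operand into its bit components and XOR the pairwise Nim products.
15 = 1 + 2 + 4 + 8 (as XOR of powers of 2).
2 = 2 (as XOR of powers of 2).
Using the standard Nim-product table on single bits:
  2*2 = 3,   2*4 = 8,   2*8 = 12,
  4*4 = 6,   4*8 = 11,  8*8 = 13,
and  1*x = x (identity), k*l = l*k (commutative).
Pairwise Nim products:
  1 * 2 = 2
  2 * 2 = 3
  4 * 2 = 8
  8 * 2 = 12
XOR them: 2 XOR 3 XOR 8 XOR 12 = 5.
Result: 15 * 2 = 5 (in Nim).

5


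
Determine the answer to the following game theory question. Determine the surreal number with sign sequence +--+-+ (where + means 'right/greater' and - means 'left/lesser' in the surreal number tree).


Sign expansion: +--+-+
Rule: track bounds (lo, hi), initially (-inf, +inf). On '+', the current value becomes lo and we move to the simplest number in (value, hi): value + 1 if hi = +inf, otherwise the midpoint (value + hi)/2. On '-', the current value becomes hi and we move to value - 1 if lo = -inf, otherwise the midpoint (lo + value)/2.
Start at 0.
Step 1: sign = +, move right. Bounds: (0, +inf). Value = 1
Step 2: sign = -, move left. Bounds: (0, 1). Value = 1/2
Step 3: sign = -, move left. Bounds: (0, 1/2). Value = 1/4
Step 4: sign = +, move right. Bounds: (1/4, 1/2). Value = 3/8
Step 5: sign = -, move left. Bounds: (1/4, 3/8). Value = 5/16
Step 6: sign = +, move right. Bounds: (5/16, 3/8). Value = 11/32
The surreal number with sign expansion +--+-+ is 11/32.

11/32


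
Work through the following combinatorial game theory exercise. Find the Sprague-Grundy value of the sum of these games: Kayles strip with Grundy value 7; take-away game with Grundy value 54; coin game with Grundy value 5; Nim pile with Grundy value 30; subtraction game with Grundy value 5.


By the Sprague-Grundy theorem, the Grundy value of a sum of games is the XOR of individual Grundy values.
Kayles strip: Grundy value = 7. Running XOR: 0 XOR 7 = 7
take-away game: Grundy value = 54. Running XOR: 7 XOR 54 = 49
coin game: Grundy value = 5. Running XOR: 49 XOR 5 = 52
Nim pile: Grundy value = 30. Running XOR: 52 XOR 30 = 42
subtraction game: Grundy value = 5. Running XOR: 42 XOR 5 = 47
The combined Grundy value is 47.

47


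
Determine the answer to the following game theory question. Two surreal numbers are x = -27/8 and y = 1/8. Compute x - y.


x = -27/8, y = 1/8
Converting to common denominator: 8
x = -27/8, y = 1/8
x - y = -27/8 - 1/8 = -7/2

-7/2


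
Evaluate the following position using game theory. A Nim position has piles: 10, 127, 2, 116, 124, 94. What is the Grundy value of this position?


We need the XOR (exclusive or) of all pile sizes.
After XOR-ing pile 1 (size 10): 0 XOR 10 = 10
After XOR-ing pile 2 (size 127): 10 XOR 127 = 117
After XOR-ing pile 3 (size 2): 117 XOR 2 = 119
After XOR-ing pile 4 (size 116): 119 XOR 116 = 3
After XOR-ing pile 5 (size 124): 3 XOR 124 = 127
After XOR-ing pile 6 (size 94): 127 XOR 94 = 33
The Nim-value of this position is 33.

33


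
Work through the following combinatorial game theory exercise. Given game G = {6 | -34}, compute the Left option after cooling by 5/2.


Original game: {6 | -34} (a switch {a | b} with a > b).
Cooling by t (for t below the temperature (a - b)/2 = 20) taxes each move by t: {a | b} cooled by t is {a - t | b + t}.
Cooling amount: t = 5/2
Cooled Left option: 6 - 5/2 = 7/2
Cooled Right option: -34 + 5/2 = -63/2
Cooled game: {7/2 | -63/2}
Left option = 7/2

7/2


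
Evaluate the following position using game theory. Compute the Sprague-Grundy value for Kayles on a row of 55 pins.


Kayles: a move removes 1 or 2 adjacent pins from a contiguous row.
Removing pins from a row of k leaves two independent rows (a, b) with a + b = k - 1 (one pin) or a + b = k - 2 (two pins); an end removal gives a = 0.
By Sprague-Grundy, G(k) = mex{ G(a) XOR G(b) } over all these splits. G(0) = 0.
G(1): splits (0,0):0^0=0 -> mex({0}) = 1
G(2): splits (0,1):0^1=1 (0,0):0^0=0 -> mex({0, 1}) = 2
G(3): splits (0,2):0^2=2 (1,1):1^1=0 (0,1):0^1=1 -> mex({0, 1, 2}) = 3
G(4): splits (0,3):0^3=3 (1,2):1^2=3 (0,2):0^2=2 (1,1):1^1=0 -> mex({0, 2, 3}) = 1
G(5): splits (0,4):0^1=1 (1,3):1^3=2 (2,2):2^2=0 (0,3):0^3=3 (1,2):1^2=3 -> mex({0, 1, 2, 3}) = 4
G(6) = mex({0, 1, 2, 4}) = 3
G(7) = mex({0, 1, 3, 4, 5}) = 2
G(8) = mex({0, 2, 3, 5, 6}) = 1
G(9) = mex({0, 1, 2, 3, 6, 7}) = 4
G(10) = mex({0, 1, 3, 4, 5, 7}) = 2
G(11) = mex({0, 1, 2, 3, 4, 5}) = 6
G(12) = mex({0, 1, 2, 3, 5, 6, 7}) = 4
G(13) = mex({0, 2, 3, 4, 6, 7}) = 1
G(14) = mex({0, 1, 4, 5, 6, 7}) = 2
G(15) = mex({0, 1, 2, 3, 4, 5, 6}) = 7
G(16) = mex({0, 2, 3, 5, 6, 7}) = 1
G(17) = mex({0, 1, 2, 3, 5, 6, 7}) = 4
G(18) = mex({0, 1, 2, 4, 5, 6}) = 3
G(19) = mex({0, 1, 3, 4, 5, 7}) = 2
G(20) = mex({0, 2, 3, 4, 5, 6, 7}) = 1
G(21) = mex({0, 1, 2, 3, 5, 6, 7}) = 4
G(22) = mex({0, 1, 2, 3, 4, 5, 7}) = 6
G(23) = mex({0, 1, 2, 3, 4, 5, 6}) = 7
G(24) = mex({0, 1, 2, 3, 5, 6, 7}) = 4
G(25) = mex({0, 2, 3, 4, 6, 7}) = 1
G(26) = mex({0, 1, 3, 4, 5, 6, 7}) = 2
G(27) = mex({0, 1, 2, 3, 4, 5, 6, 7}) = 8
G(28) = mex({0, 1, 2, 3, 4, 6, 7, 8}) = 5
G(29) = mex({0, 1, 2, 3, 5, 6, 7, 8, 9}) = 4
G(30) = mex({0, 1, 2, 3, 4, 5, 6, 9, 10}) = 7
G(31) = mex({0, 1, 3, 4, 5, 7, 10, 11}) = 2
G(32) = mex({0, 2, 3, 4, 5, 6, 7, 9, 11}) = 1
G(33) = mex({0, 1, 2, 3, 4, 5, 6, 7, 9, 12}) = 8
G(34) = mex({0, 1, 2, 3, 4, 5, 7, 8, 11, 12}) = 6
G(35) = mex({0, 1, 2, 3, 4, 5, 6, 8, 9, 10, 11}) = 7
G(36) = mex({0, 1, 2, 3, 5, 6, 7, 9, 10}) = 4
G(37) = mex({0, 2, 3, 4, 6, 7, 9, 10, 11, 12}) = 1
G(38) = mex({0, 1, 3, 4, 5, 6, 7, 9, 10, 11, 12}) = 2
G(39) = mex({0, 1, 2, 4, 5, 6, 7, 9, 10, 12, 14}) = 3
G(40) = mex({0, 2, 3, 4, 6, 7, 11, 12, 14}) = 1
G(41) = mex({0, 1, 2, 3, 5, 6, 7, 9, 10, 11, 12}) = 4
G(42) = mex({0, 1, 2, 3, 4, 5, 6, 9, 10}) = 7
G(43) = mex({0, 1, 3, 4, 5, 7, 9, 10, 12, 15}) = 2
G(44) = mex({0, 2, 3, 4, 5, 6, 7, 9, 10, 12, 15}) = 1
G(45) = mex({0, 1, 2, 3, 4, 5, 6, 7, 9, 10, 12, 14}) = 8
G(46) = mex({0, 1, 3, 4, 5, 7, 8, 11, 12, 14}) = 2
G(47) = mex({0, 1, 2, 3, 4, 5, 6, 8, 9, 10, 11, 12}) = 7
G(48) = mex({0, 1, 2, 3, 5, 6, 7, 9, 10}) = 4
G(49) = mex({0, 2, 3, 4, 6, 7, 9, 10, 11, 12, 15}) = 1
G(50) = mex({0, 1, 4, 5, 6, 7, 9, 11, 12, 14, 15}) = 2
G(51) = mex({0, 1, 2, 3, 4, 5, 6, 7, 9, 12, 14, 15}) = 8
G(52) = mex({0, 2, 3, 4, 5, 6, 7, 8, 11, 12, 15}) = 1
G(53) = mex({0, 1, 2, 3, 5, 6, 7, 8, 9, 10, 11, 12}) = 4
G(54) = mex({0, 1, 2, 3, 4, 5, 6, 9, 10}) = 7
G(55) = mex({0, 1, 3, 4, 5, 7, 9, 10, 11, 12}) = 2
Therefore G(55) = 2.

2


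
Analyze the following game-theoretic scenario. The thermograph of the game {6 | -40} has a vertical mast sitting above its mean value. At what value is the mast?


Game = {6 | -40}, a switch {a | b} with numbers a > b.
Its thermograph has left wall a - t and right wall b + t, which meet at t = (a - b)/2, where both equal (a + b)/2. So the mast (mean value) is at (a + b)/2.
Mean = (6 + (-40))/2 = -34/2 = -17

-17


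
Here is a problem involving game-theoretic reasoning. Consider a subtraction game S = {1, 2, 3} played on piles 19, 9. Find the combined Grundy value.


Subtraction set: {1, 2, 3}
For this subtraction set, G(n) = n mod 4 (period = max + 1 = 4).
Pile 1 (size 19): G(19) = 19 mod 4 = 3
Pile 2 (size 9): G(9) = 9 mod 4 = 1
Total Grundy value = XOR of all: 3 XOR 1 = 2

2


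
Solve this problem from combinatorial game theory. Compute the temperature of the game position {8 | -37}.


The game is {8 | -37}, a switch {a | b} with numbers a > b.
Cooling {a | b} by t gives {a - t | b + t}, which stops being hot when a - t = b + t, i.e. at t = (a - b)/2. So the temperature of a switch is (a - b)/2.
Temperature = (Left option - Right option) / 2
= (8 - (-37)) / 2
= 45 / 2
= 45/2

45/2


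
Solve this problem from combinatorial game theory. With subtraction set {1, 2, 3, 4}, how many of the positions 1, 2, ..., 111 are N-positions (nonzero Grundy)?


Subtraction set S = {1, 2, 3, 4}, so G(n) = n mod 5.
G(n) = 0 when n is a multiple of 5.
Multiples of 5 in [1, 111]: 22
N-positions (nonzero Grundy) = 111 - 22 = 89

89


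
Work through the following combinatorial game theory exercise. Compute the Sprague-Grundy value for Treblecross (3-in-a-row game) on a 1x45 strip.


Treblecross: place X on empty cells; 3-in-a-row wins.
Playing within two cells of an existing X lets the opponent win at once, so sensible play treats the cells i-2..i+2 around each X as dead. The player left with no safe cell loses, so this is a normal-play take-away game on strips of safe cells.
Placing X at cell i (0-indexed) of a strip of k safe cells leaves independent strips of sizes max(0, i-2) and max(0, k-i-3). Hence G(k) = mex{ G(max(0,i-2)) XOR G(max(0,k-i-3)) : 0 <= i < k }, with G(0) = 0.
G(1): splits (0,0):0^0=0 -> mex({0}) = 1
G(2): splits (0,0):0^0=0 -> mex({0}) = 1
G(3): splits (0,0):0^0=0 -> mex({0}) = 1
G(4): splits (0,1):0^1=1 (0,0):0^0=0 -> mex({0, 1}) = 2
G(5): splits (0,2):0^1=1 (0,1):0^1=1 (0,0):0^0=0 -> mex({0, 1}) = 2
G(6) = mex({1}) = 0
G(7) = mex({0, 1, 2}) = 3
G(8) = mex({0, 1, 2}) = 3
G(9) = mex({0, 2}) = 1
G(10) = mex({0, 2, 3}) = 1
G(11) = mex({0, 3}) = 1
G(12) = mex({1, 3}) = 0
G(13) = mex({0, 1, 2, 3}) = 4
G(14) = mex({0, 1, 2}) = 3
G(15) = mex({0, 1, 2}) = 3
G(16) = mex({0, 1, 2, 4}) = 3
G(17) = mex({0, 1, 3, 4}) = 2
G(18) = mex({0, 1, 3, 4}) = 2
G(19) = mex({0, 1, 3, 5}) = 2
G(20) = mex({0, 1, 2, 3, 5}) = 4
G(21) = mex({0, 1, 2, 3, 5}) = 4
G(22) = mex({1, 2, 6}) = 0
G(23) = mex({0, 1, 2, 3, 4, 6}) = 5
G(24) = mex({0, 1, 2, 3, 4}) = 5
G(25) = mex({0, 1, 3, 4, 7}) = 2
G(26) = mex({0, 1, 3, 4, 5, 7}) = 2
G(27) = mex({0, 1, 3, 5}) = 2
G(28) = mex({0, 1, 2, 5}) = 3
G(29) = mex({0, 1, 2, 4, 5, 6}) = 3
G(30) = mex({1, 2, 4, 6}) = 0
G(31) = mex({0, 1, 2, 3, 4, 6}) = 5
G(32) = mex({1, 2, 3, 4, 7}) = 0
G(33) = mex({0, 3, 7}) = 1
G(34) = mex({0, 2, 3, 5, 7}) = 1
G(35) = mex({0, 2, 3, 5, 6}) = 1
G(36) = mex({0, 1, 2, 5, 6}) = 3
G(37) = mex({0, 1, 2, 4, 5, 6}) = 3
G(38) = mex({0, 1, 2, 4}) = 3
G(39) = mex({0, 1, 2, 3, 4, 7}) = 5
G(40) = mex({0, 1, 2, 3, 4, 5, 7}) = 6
G(41) = mex({0, 1, 2, 3, 5, 7}) = 4
G(42) = mex({0, 1, 2, 3, 5, 6, 7}) = 4
G(43) = mex({0, 2, 3, 5, 6}) = 1
G(44) = mex({1, 2, 3, 4, 5, 6}) = 0
G(45) = mex({0, 1, 2, 3, 4, 6, 7}) = 5
Therefore G(45) = 5.

5
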